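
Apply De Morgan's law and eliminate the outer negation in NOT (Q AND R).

NOT Q OR NOT R
De Morgan's: NOT(AND of terms) = OR of negations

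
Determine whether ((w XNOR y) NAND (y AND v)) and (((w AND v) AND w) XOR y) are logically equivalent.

No. Counterexample: with v=0, w=0, y=0, Expression 1 = 1 but Expression 2 = 0.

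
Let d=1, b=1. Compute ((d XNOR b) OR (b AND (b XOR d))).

Substituting: ((1 XNOR 1) OR (1 AND (1 XOR 1)))
= 1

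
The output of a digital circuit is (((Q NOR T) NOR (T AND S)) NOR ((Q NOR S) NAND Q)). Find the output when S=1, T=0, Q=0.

Substituting: (((0 NOR 0) NOR (0 AND 1)) NOR ((0 NOR 1) NAND 0))
= 0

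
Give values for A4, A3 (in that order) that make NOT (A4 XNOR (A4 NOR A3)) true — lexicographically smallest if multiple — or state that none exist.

A4=0, A3=0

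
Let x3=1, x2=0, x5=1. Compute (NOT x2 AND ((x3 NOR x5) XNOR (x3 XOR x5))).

Substituting: (NOT 0 AND ((1 NOR 1) XNOR (1 XOR 1)))
= 1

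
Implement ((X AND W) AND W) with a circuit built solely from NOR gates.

((((X NOR X) NOR (W NOR W)) NOR ((X NOR X) NOR (W NOR W))) NOR (W NOR W))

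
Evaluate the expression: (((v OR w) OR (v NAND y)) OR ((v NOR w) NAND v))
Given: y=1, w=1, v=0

Substituting: (((0 OR 1) OR (0 NAND 1)) OR ((0 NOR 1) NAND 0))
= 1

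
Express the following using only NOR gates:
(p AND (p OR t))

((p NOR p) NOR (((p NOR t) NOR (p NOR t)) NOR ((p NOR t) NOR (p NOR t))))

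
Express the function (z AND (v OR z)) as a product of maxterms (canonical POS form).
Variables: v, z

ΠM(0, 2) = (v OR z) AND (NOT v OR z)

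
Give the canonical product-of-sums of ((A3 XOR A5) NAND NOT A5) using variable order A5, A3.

ΠM(1) = (A5 OR NOT A3)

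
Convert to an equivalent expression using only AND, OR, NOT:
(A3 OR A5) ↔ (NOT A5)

((A3 OR A5) AND (NOT A5)) OR (NOT (A3 OR A5) AND A5)
(Biconditional = both true or both false)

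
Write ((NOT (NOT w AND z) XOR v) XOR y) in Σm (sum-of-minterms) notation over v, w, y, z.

Σm(0, 3, 4, 5, 9, 10, 14, 15) = (NOT v AND NOT w AND NOT y AND NOT z) OR (NOT v AND NOT w AND y AND z) OR (NOT v AND w AND NOT y AND NOT z) OR (NOT v AND w AND NOT y AND z) OR (v AND NOT w AND NOT y AND z) OR (v AND NOT w AND y AND NOT z) OR (v AND w AND y AND NOT z) OR (v AND w AND y AND z)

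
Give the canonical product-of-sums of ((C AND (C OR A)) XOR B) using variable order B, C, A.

ΠM(0, 1, 6, 7) = (B OR C OR A) AND (B OR C OR NOT A) AND (NOT B OR NOT C OR A) AND (NOT B OR NOT C OR NOT A)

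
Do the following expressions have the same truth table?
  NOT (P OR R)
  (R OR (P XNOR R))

No. Counterexample: with R=1, P=0, Expression 1 = 0 but Expression 2 = 1.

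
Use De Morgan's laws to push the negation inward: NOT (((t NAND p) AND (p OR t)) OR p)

NOT ((t NAND p) AND (p OR t)) AND NOT p
De Morgan's: NOT(OR of terms) = AND of negations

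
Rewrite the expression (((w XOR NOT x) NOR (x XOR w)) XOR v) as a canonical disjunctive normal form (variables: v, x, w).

(v AND NOT x AND NOT w) OR (v AND NOT x AND w) OR (v AND x AND NOT w) OR (v AND x AND w)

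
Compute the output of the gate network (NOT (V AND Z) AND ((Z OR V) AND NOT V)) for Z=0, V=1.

Substituting: (NOT (1 AND 0) AND ((0 OR 1) AND NOT 1))
= 0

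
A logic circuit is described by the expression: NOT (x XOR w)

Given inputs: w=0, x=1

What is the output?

Substituting: NOT (1 XOR 0)
= 0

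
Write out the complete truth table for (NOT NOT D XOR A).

A | D | Output
--------------
0 | 0 | 0
0 | 1 | 1
1 | 0 | 1
1 | 1 | 0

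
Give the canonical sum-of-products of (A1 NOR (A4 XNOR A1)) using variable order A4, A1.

Σm(2) = (A4 AND NOT A1)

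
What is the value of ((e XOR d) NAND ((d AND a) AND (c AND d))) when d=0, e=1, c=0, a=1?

Substituting: ((1 XOR 0) NAND ((0 AND 1) AND (0 AND 0)))
= 1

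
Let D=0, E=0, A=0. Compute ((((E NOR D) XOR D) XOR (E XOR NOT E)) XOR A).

Substituting: ((((0 NOR 0) XOR 0) XOR (0 XOR NOT 0)) XOR 0)
= 0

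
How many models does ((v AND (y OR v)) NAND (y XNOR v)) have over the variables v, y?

Satisfying assignments: (0,0), (0,1), (1,0)
Count: 3 out of 4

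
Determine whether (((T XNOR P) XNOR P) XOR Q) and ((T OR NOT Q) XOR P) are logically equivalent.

No. Counterexample: with T=0, Q=0, P=0, Expression 1 = 0 but Expression 2 = 1.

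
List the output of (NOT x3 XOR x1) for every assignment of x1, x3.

x1 | x3 | Output
----------------
0 | 0 | 1
0 | 1 | 0
1 | 0 | 0
1 | 1 | 1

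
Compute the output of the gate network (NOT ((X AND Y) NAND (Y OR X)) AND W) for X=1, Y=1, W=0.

Substituting: (NOT ((1 AND 1) NAND (1 OR 1)) AND 0)
= 0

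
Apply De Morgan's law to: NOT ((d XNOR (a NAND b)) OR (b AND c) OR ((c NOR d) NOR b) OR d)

NOT (d XNOR (a NAND b)) AND NOT (b AND c) AND NOT ((c NOR d) NOR b) AND NOT d
De Morgan's: NOT(OR of terms) = AND of negations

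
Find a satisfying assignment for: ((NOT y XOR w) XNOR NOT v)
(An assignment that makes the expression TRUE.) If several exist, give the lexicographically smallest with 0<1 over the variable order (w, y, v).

w=0, y=0, v=0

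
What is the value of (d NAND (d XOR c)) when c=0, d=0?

Substituting: (0 NAND (0 XOR 0))
= 1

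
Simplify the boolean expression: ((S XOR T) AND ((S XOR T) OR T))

By absorption (E AND (E OR v) = E):
= (S XOR T)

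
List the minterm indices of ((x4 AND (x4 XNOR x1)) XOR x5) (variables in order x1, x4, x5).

Σm(1, 3, 5, 6) = (NOT x1 AND NOT x4 AND x5) OR (NOT x1 AND x4 AND x5) OR (x1 AND NOT x4 AND x5) OR (x1 AND x4 AND NOT x5)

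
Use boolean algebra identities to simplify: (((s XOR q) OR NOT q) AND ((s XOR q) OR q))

By distribution ((E OR v) AND (E OR NOT v) = E):
= (s XOR q)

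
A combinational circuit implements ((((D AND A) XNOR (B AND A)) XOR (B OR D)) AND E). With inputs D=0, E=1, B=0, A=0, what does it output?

Substituting: ((((0 AND 0) XNOR (0 AND 0)) XOR (0 OR 0)) AND 1)
= 1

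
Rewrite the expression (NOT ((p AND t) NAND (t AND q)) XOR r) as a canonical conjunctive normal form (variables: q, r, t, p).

(q OR r OR t OR p) AND (q OR r OR t OR NOT p) AND (q OR r OR NOT t OR p) AND (q OR r OR NOT t OR NOT p) AND (NOT q OR r OR t OR p) AND (NOT q OR r OR t OR NOT p) AND (NOT q OR r OR NOT t OR p) AND (NOT q OR NOT r OR NOT t OR NOT p)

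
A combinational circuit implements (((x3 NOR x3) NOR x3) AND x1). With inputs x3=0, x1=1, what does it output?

Substituting: (((0 NOR 0) NOR 0) AND 1)
= 0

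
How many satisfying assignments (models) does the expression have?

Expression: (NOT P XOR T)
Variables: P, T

Satisfying assignments: (0,0), (1,1)
Count: 2 out of 4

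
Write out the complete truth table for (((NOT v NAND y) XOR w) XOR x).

w | x | v | y | Output
----------------------
0 | 0 | 0 | 0 | 1
0 | 0 | 0 | 1 | 0
0 | 0 | 1 | 0 | 1
0 | 0 | 1 | 1 | 1
0 | 1 | 0 | 0 | 0
0 | 1 | 0 | 1 | 1
0 | 1 | 1 | 0 | 0
0 | 1 | 1 | 1 | 0
1 | 0 | 0 | 0 | 0
1 | 0 | 0 | 1 | 1
1 | 0 | 1 | 0 | 0
1 | 0 | 1 | 1 | 0
1 | 1 | 0 | 0 | 1
1 | 1 | 0 | 1 | 0
1 | 1 | 1 | 0 | 1
1 | 1 | 1 | 1 | 1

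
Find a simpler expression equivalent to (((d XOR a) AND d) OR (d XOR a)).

By absorption (E OR (E AND v) = E):
= (d XOR a)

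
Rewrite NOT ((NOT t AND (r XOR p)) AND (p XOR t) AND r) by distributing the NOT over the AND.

NOT (NOT t AND (r XOR p)) OR NOT (p XOR t) OR NOT r
De Morgan's: NOT(AND of terms) = OR of negations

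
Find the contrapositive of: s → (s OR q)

Contrapositive: NOT (s OR q) → NOT s
Note: A statement and its contrapositive are logically equivalent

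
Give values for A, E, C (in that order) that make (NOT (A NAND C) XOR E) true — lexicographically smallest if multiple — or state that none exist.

A=0, E=1, C=0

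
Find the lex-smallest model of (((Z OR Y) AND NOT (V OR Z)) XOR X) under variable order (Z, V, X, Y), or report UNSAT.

Z=0, V=0, X=0, Y=1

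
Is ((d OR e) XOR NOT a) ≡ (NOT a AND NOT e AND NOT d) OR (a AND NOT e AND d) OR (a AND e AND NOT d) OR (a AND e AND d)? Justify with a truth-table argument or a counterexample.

Yes, they are equivalent — the two output columns agree on all 8 assignments:
a | e | d | Expression 1 | Expression 2
---------------------------------------
0 | 0 | 0 | 1 | 1
0 | 0 | 1 | 0 | 0
0 | 1 | 0 | 0 | 0
0 | 1 | 1 | 0 | 0
1 | 0 | 0 | 0 | 0
1 | 0 | 1 | 1 | 1
1 | 1 | 0 | 1 | 1
1 | 1 | 1 | 1 | 1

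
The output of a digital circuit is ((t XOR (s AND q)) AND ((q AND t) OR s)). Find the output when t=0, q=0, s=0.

Substituting: ((0 XOR (0 AND 0)) AND ((0 AND 0) OR 0))
= 0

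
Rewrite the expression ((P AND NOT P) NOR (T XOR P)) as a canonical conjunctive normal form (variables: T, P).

(T OR NOT P) AND (NOT T OR P)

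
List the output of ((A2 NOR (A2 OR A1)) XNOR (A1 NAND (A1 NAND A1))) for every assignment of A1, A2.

A1 | A2 | Output
----------------
0 | 0 | 1
0 | 1 | 0
1 | 0 | 0
1 | 1 | 0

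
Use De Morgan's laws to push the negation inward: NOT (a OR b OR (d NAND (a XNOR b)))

NOT a AND NOT b AND NOT (d NAND (a XNOR b))
De Morgan's: NOT(OR of terms) = AND of negations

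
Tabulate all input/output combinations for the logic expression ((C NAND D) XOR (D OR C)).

D | C | Output
--------------
0 | 0 | 1
0 | 1 | 0
1 | 0 | 0
1 | 1 | 1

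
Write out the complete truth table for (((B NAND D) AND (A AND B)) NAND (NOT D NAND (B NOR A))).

D | A | B | Output
------------------
0 | 0 | 0 | 1
0 | 0 | 1 | 1
0 | 1 | 0 | 1
0 | 1 | 1 | 0
1 | 0 | 0 | 1
1 | 0 | 1 | 1
1 | 1 | 0 | 1
1 | 1 | 1 | 1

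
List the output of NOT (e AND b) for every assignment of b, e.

b | e | Output
--------------
0 | 0 | 1
0 | 1 | 1
1 | 0 | 1
1 | 1 | 0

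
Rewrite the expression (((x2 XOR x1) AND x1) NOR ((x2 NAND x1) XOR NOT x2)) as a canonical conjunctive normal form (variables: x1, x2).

(x1 OR NOT x2) AND (NOT x1 OR x2)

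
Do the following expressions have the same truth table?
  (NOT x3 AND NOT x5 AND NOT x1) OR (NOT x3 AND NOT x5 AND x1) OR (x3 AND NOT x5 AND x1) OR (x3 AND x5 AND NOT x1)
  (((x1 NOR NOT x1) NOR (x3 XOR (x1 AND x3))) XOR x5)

Yes, they are equivalent — the two output columns agree on all 8 assignments:
x3 | x5 | x1 | Expression 1 | Expression 2
------------------------------------------
0 | 0 | 0 | 1 | 1
0 | 0 | 1 | 1 | 1
0 | 1 | 0 | 0 | 0
0 | 1 | 1 | 0 | 0
1 | 0 | 0 | 0 | 0
1 | 0 | 1 | 1 | 1
1 | 1 | 0 | 1 | 1
1 | 1 | 1 | 0 | 0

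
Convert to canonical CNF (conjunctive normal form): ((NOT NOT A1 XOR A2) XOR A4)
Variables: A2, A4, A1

(A2 OR A4 OR A1) AND (A2 OR NOT A4 OR NOT A1) AND (NOT A2 OR A4 OR NOT A1) AND (NOT A2 OR NOT A4 OR A1)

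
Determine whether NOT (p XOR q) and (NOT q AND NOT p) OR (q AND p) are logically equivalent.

Yes, they are equivalent — the two output columns agree on all 4 assignments:
q | p | Expression 1 | Expression 2
-----------------------------------
0 | 0 | 1 | 1
0 | 1 | 0 | 0
1 | 0 | 0 | 0
1 | 1 | 1 | 1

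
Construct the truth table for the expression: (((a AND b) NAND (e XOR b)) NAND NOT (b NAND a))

a | e | b | Output
------------------
0 | 0 | 0 | 1
0 | 0 | 1 | 1
0 | 1 | 0 | 1
0 | 1 | 1 | 1
1 | 0 | 0 | 1
1 | 0 | 1 | 1
1 | 1 | 0 | 1
1 | 1 | 1 | 0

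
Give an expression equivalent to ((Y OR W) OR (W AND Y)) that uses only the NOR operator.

((((Y NOR W) NOR (Y NOR W)) NOR ((W NOR W) NOR (Y NOR Y))) NOR (((Y NOR W) NOR (Y NOR W)) NOR ((W NOR W) NOR (Y NOR Y))))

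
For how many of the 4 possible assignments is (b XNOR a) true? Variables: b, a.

Satisfying assignments: (0,0), (1,1)
Count: 2 out of 4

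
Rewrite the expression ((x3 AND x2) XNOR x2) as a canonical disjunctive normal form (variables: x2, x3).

(NOT x2 AND NOT x3) OR (NOT x2 AND x3) OR (x2 AND x3)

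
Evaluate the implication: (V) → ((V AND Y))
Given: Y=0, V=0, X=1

Antecedent (V) = 0; consequent ((V AND Y)) = 0.
0 → 0 = 1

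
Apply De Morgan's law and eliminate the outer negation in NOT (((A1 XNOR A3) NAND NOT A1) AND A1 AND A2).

NOT ((A1 XNOR A3) NAND NOT A1) OR NOT A1 OR NOT A2
De Morgan's: NOT(AND of terms) = OR of negations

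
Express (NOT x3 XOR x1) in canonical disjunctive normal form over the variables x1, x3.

(NOT x1 AND NOT x3) OR (x1 AND x3)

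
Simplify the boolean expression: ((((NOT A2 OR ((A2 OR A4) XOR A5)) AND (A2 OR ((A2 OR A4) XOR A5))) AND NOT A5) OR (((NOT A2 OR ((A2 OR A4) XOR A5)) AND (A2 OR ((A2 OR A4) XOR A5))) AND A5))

By distribution ((E AND v) OR (E AND NOT v) = E) then distribution ((E OR v) AND (E OR NOT v) = E):
= ((A2 OR A4) XOR A5)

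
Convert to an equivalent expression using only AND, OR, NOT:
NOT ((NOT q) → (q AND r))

(NOT q) AND NOT (q AND r)
(Negated implication: NOT(A → B) = A AND NOT B)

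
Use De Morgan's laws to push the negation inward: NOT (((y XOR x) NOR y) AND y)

NOT ((y XOR x) NOR y) OR NOT y
De Morgan's: NOT(AND of terms) = OR of negations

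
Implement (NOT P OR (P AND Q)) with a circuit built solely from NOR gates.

(((P NOR P) NOR ((P NOR P) NOR (Q NOR Q))) NOR ((P NOR P) NOR ((P NOR P) NOR (Q NOR Q))))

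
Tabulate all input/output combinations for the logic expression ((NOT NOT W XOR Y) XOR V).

Y | V | W | Output
------------------
0 | 0 | 0 | 0
0 | 0 | 1 | 1
0 | 1 | 0 | 1
0 | 1 | 1 | 0
1 | 0 | 0 | 1
1 | 0 | 1 | 0
1 | 1 | 0 | 0
1 | 1 | 1 | 1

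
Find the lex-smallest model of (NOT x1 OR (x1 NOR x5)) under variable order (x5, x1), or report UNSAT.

x5=0, x1=0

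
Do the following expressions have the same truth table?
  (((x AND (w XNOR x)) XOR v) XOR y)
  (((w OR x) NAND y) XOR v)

No. Counterexample: with w=0, x=0, v=0, y=0, Expression 1 = 0 but Expression 2 = 1.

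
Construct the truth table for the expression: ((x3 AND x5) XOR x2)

x2 | x3 | x5 | Output
---------------------
0 | 0 | 0 | 0
0 | 0 | 1 | 0
0 | 1 | 0 | 0
0 | 1 | 1 | 1
1 | 0 | 0 | 1
1 | 0 | 1 | 1
1 | 1 | 0 | 1
1 | 1 | 1 | 0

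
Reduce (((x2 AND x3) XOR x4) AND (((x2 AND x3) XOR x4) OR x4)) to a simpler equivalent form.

By absorption (E AND (E OR v) = E):
= ((x2 AND x3) XOR x4)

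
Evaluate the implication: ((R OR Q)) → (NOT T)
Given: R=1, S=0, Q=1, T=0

Antecedent ((R OR Q)) = 1; consequent (NOT T) = 1.
1 → 1 = 1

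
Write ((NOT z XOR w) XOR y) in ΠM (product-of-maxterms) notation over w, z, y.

ΠM(1, 2, 4, 7) = (w OR z OR NOT y) AND (w OR NOT z OR y) AND (NOT w OR z OR y) AND (NOT w OR NOT z OR NOT y)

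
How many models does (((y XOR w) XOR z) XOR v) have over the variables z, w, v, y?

Satisfying assignments: (0,0,0,1), (0,0,1,0), (0,1,0,0), (0,1,1,1), (1,0,0,0), (1,0,1,1), (1,1,0,1), (1,1,1,0)
Count: 8 out of 16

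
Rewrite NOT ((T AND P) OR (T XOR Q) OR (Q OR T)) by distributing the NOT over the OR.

NOT (T AND P) AND NOT (T XOR Q) AND NOT (Q OR T)
De Morgan's: NOT(OR of terms) = AND of negations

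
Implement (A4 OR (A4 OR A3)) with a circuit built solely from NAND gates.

((A4 NAND A4) NAND (((A4 NAND A4) NAND (A3 NAND A3)) NAND ((A4 NAND A4) NAND (A3 NAND A3))))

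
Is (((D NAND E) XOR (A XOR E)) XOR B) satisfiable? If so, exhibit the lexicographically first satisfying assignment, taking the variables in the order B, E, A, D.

B=0, E=0, A=0, D=0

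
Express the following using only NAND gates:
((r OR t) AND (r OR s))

((((r NAND r) NAND (t NAND t)) NAND ((r NAND r) NAND (s NAND s))) NAND (((r NAND r) NAND (t NAND t)) NAND ((r NAND r) NAND (s NAND s))))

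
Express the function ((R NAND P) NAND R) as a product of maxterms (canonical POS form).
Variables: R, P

ΠM(2) = (NOT R OR P)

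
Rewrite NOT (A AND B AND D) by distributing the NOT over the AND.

NOT A OR NOT B OR NOT D
De Morgan's: NOT(AND of terms) = OR of negations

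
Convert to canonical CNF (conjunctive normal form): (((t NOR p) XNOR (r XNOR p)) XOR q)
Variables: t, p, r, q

(t OR p OR r OR NOT q) AND (t OR p OR NOT r OR q) AND (t OR NOT p OR r OR NOT q) AND (t OR NOT p OR NOT r OR q) AND (NOT t OR p OR r OR q) AND (NOT t OR p OR NOT r OR NOT q) AND (NOT t OR NOT p OR r OR NOT q) AND (NOT t OR NOT p OR NOT r OR q)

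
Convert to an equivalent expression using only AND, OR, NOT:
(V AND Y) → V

NOT (V AND Y) OR V
(Implication elimination: A → B = NOT A OR B)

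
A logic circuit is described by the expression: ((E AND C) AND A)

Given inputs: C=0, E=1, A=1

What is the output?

Substituting: ((1 AND 0) AND 1)
= 0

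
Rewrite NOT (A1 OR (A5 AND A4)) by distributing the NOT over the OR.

NOT A1 AND NOT (A5 AND A4)
De Morgan's: NOT(OR of terms) = AND of negations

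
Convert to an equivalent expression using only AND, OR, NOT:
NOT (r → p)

r AND NOT p
(Negated implication: NOT(A → B) = A AND NOT B)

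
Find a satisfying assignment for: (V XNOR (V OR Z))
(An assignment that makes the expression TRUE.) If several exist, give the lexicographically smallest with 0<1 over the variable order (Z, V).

Z=0, V=0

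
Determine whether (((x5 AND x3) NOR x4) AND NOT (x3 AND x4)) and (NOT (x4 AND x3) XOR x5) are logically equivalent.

No. Counterexample: with x4=0, x3=0, x5=1, Expression 1 = 1 but Expression 2 = 0.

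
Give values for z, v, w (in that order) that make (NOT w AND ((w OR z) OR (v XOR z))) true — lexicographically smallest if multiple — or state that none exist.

z=0, v=1, w=0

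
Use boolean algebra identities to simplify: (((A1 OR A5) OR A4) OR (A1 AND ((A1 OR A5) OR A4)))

By absorption (E OR (E AND v) = E):
= ((A1 OR A5) OR A4)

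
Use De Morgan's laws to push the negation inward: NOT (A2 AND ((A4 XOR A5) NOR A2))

NOT A2 OR NOT ((A4 XOR A5) NOR A2)
De Morgan's: NOT(AND of terms) = OR of negations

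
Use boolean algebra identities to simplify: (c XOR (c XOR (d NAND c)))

By XOR self-cancellation ((E XOR v) XOR v = E):
= (d NAND c)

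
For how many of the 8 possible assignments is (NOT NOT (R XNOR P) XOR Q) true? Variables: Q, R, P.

Satisfying assignments: (0,0,0), (0,1,1), (1,0,1), (1,1,0)
Count: 4 out of 8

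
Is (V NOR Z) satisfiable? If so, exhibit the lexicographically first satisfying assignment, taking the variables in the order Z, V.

Z=0, V=0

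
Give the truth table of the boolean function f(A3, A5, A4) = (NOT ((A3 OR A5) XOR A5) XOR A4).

A3 | A5 | A4 | Output
---------------------
0 | 0 | 0 | 1
0 | 0 | 1 | 0
0 | 1 | 0 | 1
0 | 1 | 1 | 0
1 | 0 | 0 | 0
1 | 0 | 1 | 1
1 | 1 | 0 | 1
1 | 1 | 1 | 0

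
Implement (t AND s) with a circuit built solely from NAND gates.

((t NAND s) NAND (t NAND s))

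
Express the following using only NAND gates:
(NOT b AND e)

(((b NAND b) NAND e) NAND ((b NAND b) NAND e))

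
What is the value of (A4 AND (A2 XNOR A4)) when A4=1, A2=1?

Substituting: (1 AND (1 XNOR 1))
= 1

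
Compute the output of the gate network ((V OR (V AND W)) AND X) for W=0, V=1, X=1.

Substituting: ((1 OR (1 AND 0)) AND 1)
= 1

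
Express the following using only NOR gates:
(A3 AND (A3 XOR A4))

((A3 NOR A3) NOR (((((A3 NOR A4) NOR (A3 NOR A4)) NOR ((A3 NOR A4) NOR (A3 NOR A4))) NOR ((((A3 NOR A3) NOR (A4 NOR A4)) NOR ((A3 NOR A3) NOR (A4 NOR A4))) NOR (((A3 NOR A3) NOR (A4 NOR A4)) NOR ((A3 NOR A3) NOR (A4 NOR A4))))) NOR ((((A3 NOR A4) NOR (A3 NOR A4)) NOR ((A3 NOR A4) NOR (A3 NOR A4))) NOR ((((A3 NOR A3) NOR (A4 NOR A4)) NOR ((A3 NOR A3) NOR (A4 NOR A4))) NOR (((A3 NOR A3) NOR (A4 NOR A4)) NOR ((A3 NOR A3) NOR (A4 NOR A4)))))))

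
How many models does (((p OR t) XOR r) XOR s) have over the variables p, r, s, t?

Satisfying assignments: (0,0,0,1), (0,0,1,0), (0,1,0,0), (0,1,1,1), (1,0,0,0), (1,0,0,1), (1,1,1,0), (1,1,1,1)
Count: 8 out of 16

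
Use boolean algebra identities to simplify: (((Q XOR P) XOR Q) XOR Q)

By XOR self-cancellation ((E XOR v) XOR v = E):
= (Q XOR P)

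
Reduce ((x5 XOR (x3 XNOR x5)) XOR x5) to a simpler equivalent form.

By XOR self-cancellation ((E XOR v) XOR v = E):
= (x3 XNOR x5)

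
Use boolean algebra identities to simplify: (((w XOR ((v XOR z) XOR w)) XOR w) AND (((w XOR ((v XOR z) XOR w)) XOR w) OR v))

By absorption (E AND (E OR v) = E) then XOR self-cancellation ((E XOR v) XOR v = E):
= ((v XOR z) XOR w)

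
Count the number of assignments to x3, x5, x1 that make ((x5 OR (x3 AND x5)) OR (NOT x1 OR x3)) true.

Satisfying assignments: (0,0,0), (0,1,0), (0,1,1), (1,0,0), (1,0,1), (1,1,0), (1,1,1)
Count: 7 out of 8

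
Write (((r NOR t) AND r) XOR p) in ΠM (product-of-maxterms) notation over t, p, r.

ΠM(0, 1, 4, 5) = (t OR p OR r) AND (t OR p OR NOT r) AND (NOT t OR p OR r) AND (NOT t OR p OR NOT r)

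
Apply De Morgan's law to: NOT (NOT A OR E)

A AND NOT E
De Morgan's: NOT(OR of terms) = AND of negations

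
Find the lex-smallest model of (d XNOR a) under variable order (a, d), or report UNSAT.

a=0, d=0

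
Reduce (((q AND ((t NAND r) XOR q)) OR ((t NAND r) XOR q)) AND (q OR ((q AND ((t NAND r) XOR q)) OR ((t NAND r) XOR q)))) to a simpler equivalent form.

By absorption (E AND (E OR v) = E) then absorption (E OR (E AND v) = E):
= ((t NAND r) XOR q)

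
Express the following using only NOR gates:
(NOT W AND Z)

(((W NOR W) NOR (W NOR W)) NOR (Z NOR Z))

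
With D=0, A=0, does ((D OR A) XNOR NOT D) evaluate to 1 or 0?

Substituting: ((0 OR 0) XNOR NOT 0)
= 0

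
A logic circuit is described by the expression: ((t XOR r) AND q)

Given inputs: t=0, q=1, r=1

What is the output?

Substituting: ((0 XOR 1) AND 1)
= 1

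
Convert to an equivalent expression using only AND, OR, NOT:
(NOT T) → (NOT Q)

T OR (NOT Q)
(Implication elimination: A → B = NOT A OR B)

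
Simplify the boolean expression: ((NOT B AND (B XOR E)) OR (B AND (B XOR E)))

By distribution ((E AND v) OR (E AND NOT v) = E):
= (B XOR E)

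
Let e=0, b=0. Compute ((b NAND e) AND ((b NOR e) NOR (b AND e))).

Substituting: ((0 NAND 0) AND ((0 NOR 0) NOR (0 AND 0)))
= 0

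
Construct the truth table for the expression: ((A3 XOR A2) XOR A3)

A2 | A3 | Output
----------------
0 | 0 | 0
0 | 1 | 0
1 | 0 | 1
1 | 1 | 1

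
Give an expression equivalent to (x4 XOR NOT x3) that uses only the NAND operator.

((x4 NAND (x4 NAND (x3 NAND x3))) NAND ((x3 NAND x3) NAND (x4 NAND (x3 NAND x3))))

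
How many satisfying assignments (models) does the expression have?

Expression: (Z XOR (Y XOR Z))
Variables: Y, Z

Satisfying assignments: (1,0), (1,1)
Count: 2 out of 4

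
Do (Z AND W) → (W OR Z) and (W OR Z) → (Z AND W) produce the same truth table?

No, Converse is not equivalent to original (counterexample: W=0, Z=1)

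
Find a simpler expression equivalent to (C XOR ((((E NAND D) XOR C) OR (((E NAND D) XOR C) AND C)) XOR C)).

By XOR self-cancellation ((E XOR v) XOR v = E) then absorption (E OR (E AND v) = E):
= ((E NAND D) XOR C)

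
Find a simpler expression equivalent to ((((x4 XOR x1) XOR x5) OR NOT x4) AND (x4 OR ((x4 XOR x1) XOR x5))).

By distribution ((E OR v) AND (E OR NOT v) = E):
= ((x4 XOR x1) XOR x5)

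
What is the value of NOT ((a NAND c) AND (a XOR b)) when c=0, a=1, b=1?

Substituting: NOT ((1 NAND 0) AND (1 XOR 1))
= 1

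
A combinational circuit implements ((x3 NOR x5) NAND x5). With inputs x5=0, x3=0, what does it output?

Substituting: ((0 NOR 0) NAND 0)
= 1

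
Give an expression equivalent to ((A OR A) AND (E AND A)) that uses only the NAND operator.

((((A NAND A) NAND (A NAND A)) NAND ((E NAND A) NAND (E NAND A))) NAND (((A NAND A) NAND (A NAND A)) NAND ((E NAND A) NAND (E NAND A))))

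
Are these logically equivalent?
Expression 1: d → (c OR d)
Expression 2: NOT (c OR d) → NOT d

Yes, Contrapositive is always equivalent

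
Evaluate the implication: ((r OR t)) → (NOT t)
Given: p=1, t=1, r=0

Antecedent ((r OR t)) = 1; consequent (NOT t) = 0.
1 → 0 = 0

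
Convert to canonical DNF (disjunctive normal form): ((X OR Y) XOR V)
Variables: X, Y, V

(NOT X AND NOT Y AND V) OR (NOT X AND Y AND NOT V) OR (X AND NOT Y AND NOT V) OR (X AND Y AND NOT V)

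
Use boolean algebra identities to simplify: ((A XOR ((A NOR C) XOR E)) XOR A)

By XOR self-cancellation ((E XOR v) XOR v = E):
= ((A NOR C) XOR E)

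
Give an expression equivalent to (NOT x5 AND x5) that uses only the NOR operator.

(((x5 NOR x5) NOR (x5 NOR x5)) NOR (x5 NOR x5))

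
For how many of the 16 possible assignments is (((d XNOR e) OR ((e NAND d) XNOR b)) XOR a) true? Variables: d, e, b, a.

Satisfying assignments: (0,0,0,0), (0,0,1,0), (0,1,0,1), (0,1,1,0), (1,0,0,1), (1,0,1,0), (1,1,0,0), (1,1,1,0)
Count: 8 out of 16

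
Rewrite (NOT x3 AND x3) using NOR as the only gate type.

(((x3 NOR x3) NOR (x3 NOR x3)) NOR (x3 NOR x3))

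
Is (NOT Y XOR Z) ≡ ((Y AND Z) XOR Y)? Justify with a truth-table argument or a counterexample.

No. Counterexample: with Y=0, Z=0, Expression 1 = 1 but Expression 2 = 0.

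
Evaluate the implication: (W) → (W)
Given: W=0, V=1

Antecedent (W) = 0; consequent (W) = 0.
0 → 0 = 1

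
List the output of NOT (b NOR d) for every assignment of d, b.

d | b | Output
--------------
0 | 0 | 0
0 | 1 | 1
1 | 0 | 1
1 | 1 | 1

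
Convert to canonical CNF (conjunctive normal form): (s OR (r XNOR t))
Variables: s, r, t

(s OR r OR NOT t) AND (s OR NOT r OR t)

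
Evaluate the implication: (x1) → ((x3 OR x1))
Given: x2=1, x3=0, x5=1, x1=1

Antecedent (x1) = 1; consequent ((x3 OR x1)) = 1.
1 → 1 = 1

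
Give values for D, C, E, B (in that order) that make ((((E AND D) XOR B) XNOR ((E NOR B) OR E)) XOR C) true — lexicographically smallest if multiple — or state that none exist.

D=0, C=0, E=1, B=1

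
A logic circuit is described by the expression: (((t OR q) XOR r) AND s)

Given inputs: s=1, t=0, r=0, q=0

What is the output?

Substituting: (((0 OR 0) XOR 0) AND 1)
= 0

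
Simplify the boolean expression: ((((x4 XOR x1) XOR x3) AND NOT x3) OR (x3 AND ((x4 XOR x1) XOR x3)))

By distribution ((E AND v) OR (E AND NOT v) = E):
= ((x4 XOR x1) XOR x3)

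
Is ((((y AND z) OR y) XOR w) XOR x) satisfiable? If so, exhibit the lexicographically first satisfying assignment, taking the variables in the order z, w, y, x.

z=0, w=0, y=0, x=1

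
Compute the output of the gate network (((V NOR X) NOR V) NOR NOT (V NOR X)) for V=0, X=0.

Substituting: (((0 NOR 0) NOR 0) NOR NOT (0 NOR 0))
= 1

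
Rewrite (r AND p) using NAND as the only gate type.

((r NAND p) NAND (r NAND p))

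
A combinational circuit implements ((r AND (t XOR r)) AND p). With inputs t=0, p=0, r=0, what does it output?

Substituting: ((0 AND (0 XOR 0)) AND 0)
= 0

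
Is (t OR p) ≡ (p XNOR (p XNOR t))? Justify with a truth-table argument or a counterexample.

No. Counterexample: with p=1, t=0, Expression 1 = 1 but Expression 2 = 0.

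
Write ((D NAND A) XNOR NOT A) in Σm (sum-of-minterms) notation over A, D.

Σm(0, 1, 3) = (NOT A AND NOT D) OR (NOT A AND D) OR (A AND D)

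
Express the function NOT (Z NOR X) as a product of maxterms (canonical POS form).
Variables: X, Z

ΠM(0) = (X OR Z)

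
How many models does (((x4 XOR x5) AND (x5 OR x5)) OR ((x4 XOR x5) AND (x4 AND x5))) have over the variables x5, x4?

Satisfying assignments: (1,0)
Count: 1 out of 4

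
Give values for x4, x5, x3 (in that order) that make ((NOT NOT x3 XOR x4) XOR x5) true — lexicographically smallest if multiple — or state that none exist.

x4=0, x5=0, x3=1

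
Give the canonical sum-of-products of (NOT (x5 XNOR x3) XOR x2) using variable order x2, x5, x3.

Σm(1, 2, 4, 7) = (NOT x2 AND NOT x5 AND x3) OR (NOT x2 AND x5 AND NOT x3) OR (x2 AND NOT x5 AND NOT x3) OR (x2 AND x5 AND x3)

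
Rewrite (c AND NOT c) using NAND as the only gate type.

((c NAND (c NAND c)) NAND (c NAND (c NAND c)))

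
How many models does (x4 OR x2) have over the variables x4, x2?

Satisfying assignments: (0,1), (1,0), (1,1)
Count: 3 out of 4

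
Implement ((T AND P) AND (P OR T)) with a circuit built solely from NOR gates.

((((T NOR T) NOR (P NOR P)) NOR ((T NOR T) NOR (P NOR P))) NOR (((P NOR T) NOR (P NOR T)) NOR ((P NOR T) NOR (P NOR T))))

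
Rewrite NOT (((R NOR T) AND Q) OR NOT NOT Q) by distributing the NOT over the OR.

NOT ((R NOR T) AND Q) AND NOT Q
De Morgan's: NOT(OR of terms) = AND of negations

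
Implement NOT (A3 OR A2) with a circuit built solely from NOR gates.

(((A3 NOR A2) NOR (A3 NOR A2)) NOR ((A3 NOR A2) NOR (A3 NOR A2)))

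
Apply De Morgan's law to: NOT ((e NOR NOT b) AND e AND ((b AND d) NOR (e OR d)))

NOT (e NOR NOT b) OR NOT e OR NOT ((b AND d) NOR (e OR d))
De Morgan's: NOT(AND of terms) = OR of negations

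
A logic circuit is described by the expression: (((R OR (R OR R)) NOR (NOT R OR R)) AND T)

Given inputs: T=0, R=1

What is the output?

Substituting: (((1 OR (1 OR 1)) NOR (NOT 1 OR 1)) AND 0)
= 0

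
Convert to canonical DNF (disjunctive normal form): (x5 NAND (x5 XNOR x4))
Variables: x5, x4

(NOT x5 AND NOT x4) OR (NOT x5 AND x4) OR (x5 AND NOT x4)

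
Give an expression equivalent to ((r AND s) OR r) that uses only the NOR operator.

((((r NOR r) NOR (s NOR s)) NOR r) NOR (((r NOR r) NOR (s NOR s)) NOR r))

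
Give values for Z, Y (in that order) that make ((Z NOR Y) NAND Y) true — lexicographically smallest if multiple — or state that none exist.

Z=0, Y=0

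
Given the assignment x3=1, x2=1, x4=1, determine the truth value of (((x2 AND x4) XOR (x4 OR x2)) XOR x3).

Substituting: (((1 AND 1) XOR (1 OR 1)) XOR 1)
= 1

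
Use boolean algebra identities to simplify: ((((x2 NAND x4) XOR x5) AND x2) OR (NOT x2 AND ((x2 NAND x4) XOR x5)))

By distribution ((E AND v) OR (E AND NOT v) = E):
= ((x2 NAND x4) XOR x5)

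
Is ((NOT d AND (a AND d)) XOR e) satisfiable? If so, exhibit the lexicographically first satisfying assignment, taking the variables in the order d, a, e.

d=0, a=0, e=1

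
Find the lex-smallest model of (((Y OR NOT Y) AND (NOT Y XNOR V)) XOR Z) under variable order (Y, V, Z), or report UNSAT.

Y=0, V=0, Z=1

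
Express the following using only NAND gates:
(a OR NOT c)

((a NAND a) NAND ((c NAND c) NAND (c NAND c)))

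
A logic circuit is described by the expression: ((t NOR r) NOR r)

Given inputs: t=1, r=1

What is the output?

Substituting: ((1 NOR 1) NOR 1)
= 0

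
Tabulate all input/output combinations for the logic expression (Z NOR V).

Z | V | Output
--------------
0 | 0 | 1
0 | 1 | 0
1 | 0 | 0
1 | 1 | 0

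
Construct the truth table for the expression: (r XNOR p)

r | p | Output
--------------
0 | 0 | 1
0 | 1 | 0
1 | 0 | 0
1 | 1 | 1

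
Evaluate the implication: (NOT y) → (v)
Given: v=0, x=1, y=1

Antecedent (NOT y) = 0; consequent (v) = 0.
0 → 0 = 1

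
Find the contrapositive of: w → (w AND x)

Contrapositive: NOT (w AND x) → NOT w
Note: A statement and its contrapositive are logically equivalent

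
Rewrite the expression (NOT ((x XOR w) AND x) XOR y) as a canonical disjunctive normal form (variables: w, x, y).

(NOT w AND NOT x AND NOT y) OR (NOT w AND x AND y) OR (w AND NOT x AND NOT y) OR (w AND x AND NOT y)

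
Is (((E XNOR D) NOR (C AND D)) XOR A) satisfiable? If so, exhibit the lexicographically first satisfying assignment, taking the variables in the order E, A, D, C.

E=0, A=0, D=1, C=0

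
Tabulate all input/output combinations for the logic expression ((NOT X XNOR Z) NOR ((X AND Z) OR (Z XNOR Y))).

Z | Y | X | Output
------------------
0 | 0 | 0 | 0
0 | 0 | 1 | 0
0 | 1 | 0 | 1
0 | 1 | 1 | 0
1 | 0 | 0 | 0
1 | 0 | 1 | 0
1 | 1 | 0 | 0
1 | 1 | 1 | 0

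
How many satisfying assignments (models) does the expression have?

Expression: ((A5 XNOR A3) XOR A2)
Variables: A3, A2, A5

Satisfying assignments: (0,0,0), (0,1,1), (1,0,1), (1,1,0)
Count: 4 out of 8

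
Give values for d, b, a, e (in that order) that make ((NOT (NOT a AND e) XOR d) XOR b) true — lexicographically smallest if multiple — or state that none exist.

d=0, b=0, a=0, e=0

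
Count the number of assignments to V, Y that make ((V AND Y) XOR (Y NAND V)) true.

Satisfying assignments: (0,0), (0,1), (1,0), (1,1)
Count: 4 out of 4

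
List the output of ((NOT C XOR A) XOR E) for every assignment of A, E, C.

A | E | C | Output
------------------
0 | 0 | 0 | 1
0 | 0 | 1 | 0
0 | 1 | 0 | 0
0 | 1 | 1 | 1
1 | 0 | 0 | 0
1 | 0 | 1 | 1
1 | 1 | 0 | 1
1 | 1 | 1 | 0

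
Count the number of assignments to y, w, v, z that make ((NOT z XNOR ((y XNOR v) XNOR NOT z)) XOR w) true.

Satisfying assignments: (0,0,0,0), (0,0,0,1), (0,1,1,0), (0,1,1,1), (1,0,1,0), (1,0,1,1), (1,1,0,0), (1,1,0,1)
Count: 8 out of 16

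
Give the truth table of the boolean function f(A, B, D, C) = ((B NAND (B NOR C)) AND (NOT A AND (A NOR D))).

A | B | D | C | Output
----------------------
0 | 0 | 0 | 0 | 1
0 | 0 | 0 | 1 | 1
0 | 0 | 1 | 0 | 0
0 | 0 | 1 | 1 | 0
0 | 1 | 0 | 0 | 1
0 | 1 | 0 | 1 | 1
0 | 1 | 1 | 0 | 0
0 | 1 | 1 | 1 | 0
1 | 0 | 0 | 0 | 0
1 | 0 | 0 | 1 | 0
1 | 0 | 1 | 0 | 0
1 | 0 | 1 | 1 | 0
1 | 1 | 0 | 0 | 0
1 | 1 | 0 | 1 | 0
1 | 1 | 1 | 0 | 0
1 | 1 | 1 | 1 | 0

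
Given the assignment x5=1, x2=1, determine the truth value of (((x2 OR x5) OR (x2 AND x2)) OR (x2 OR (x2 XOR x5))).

Substituting: (((1 OR 1) OR (1 AND 1)) OR (1 OR (1 XOR 1)))
= 1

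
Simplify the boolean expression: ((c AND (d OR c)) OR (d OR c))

By absorption (E OR (E AND v) = E):
= (d OR c)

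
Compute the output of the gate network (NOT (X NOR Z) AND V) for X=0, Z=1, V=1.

Substituting: (NOT (0 NOR 1) AND 1)
= 1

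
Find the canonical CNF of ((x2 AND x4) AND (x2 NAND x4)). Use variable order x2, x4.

(x2 OR x4) AND (x2 OR NOT x4) AND (NOT x2 OR x4) AND (NOT x2 OR NOT x4)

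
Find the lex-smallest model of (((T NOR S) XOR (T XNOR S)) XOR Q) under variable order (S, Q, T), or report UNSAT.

S=0, Q=1, T=0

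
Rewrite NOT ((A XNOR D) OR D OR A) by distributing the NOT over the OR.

NOT (A XNOR D) AND NOT D AND NOT A
De Morgan's: NOT(OR of terms) = AND of negations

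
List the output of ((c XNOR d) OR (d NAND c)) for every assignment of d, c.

d | c | Output
--------------
0 | 0 | 1
0 | 1 | 1
1 | 0 | 1
1 | 1 | 1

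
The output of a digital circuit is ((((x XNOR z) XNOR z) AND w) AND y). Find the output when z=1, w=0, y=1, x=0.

Substituting: ((((0 XNOR 1) XNOR 1) AND 0) AND 1)
= 0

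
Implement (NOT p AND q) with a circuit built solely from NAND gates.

(((p NAND p) NAND q) NAND ((p NAND p) NAND q))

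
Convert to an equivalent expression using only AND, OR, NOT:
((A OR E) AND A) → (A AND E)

NOT ((A OR E) AND A) OR (A AND E)
(Implication elimination: A → B = NOT A OR B)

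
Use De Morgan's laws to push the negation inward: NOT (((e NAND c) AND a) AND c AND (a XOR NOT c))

NOT ((e NAND c) AND a) OR NOT c OR NOT (a XOR NOT c)
De Morgan's: NOT(AND of terms) = OR of negations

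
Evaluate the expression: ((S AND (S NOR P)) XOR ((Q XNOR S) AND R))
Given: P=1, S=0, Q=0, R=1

Substituting: ((0 AND (0 NOR 1)) XOR ((0 XNOR 0) AND 1))
= 1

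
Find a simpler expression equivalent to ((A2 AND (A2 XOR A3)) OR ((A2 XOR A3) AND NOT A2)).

By distribution ((E AND v) OR (E AND NOT v) = E):
= (A2 XOR A3)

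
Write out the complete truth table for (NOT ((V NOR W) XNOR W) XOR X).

X | W | V | Output
------------------
0 | 0 | 0 | 1
0 | 0 | 1 | 0
0 | 1 | 0 | 1
0 | 1 | 1 | 1
1 | 0 | 0 | 0
1 | 0 | 1 | 1
1 | 1 | 0 | 0
1 | 1 | 1 | 0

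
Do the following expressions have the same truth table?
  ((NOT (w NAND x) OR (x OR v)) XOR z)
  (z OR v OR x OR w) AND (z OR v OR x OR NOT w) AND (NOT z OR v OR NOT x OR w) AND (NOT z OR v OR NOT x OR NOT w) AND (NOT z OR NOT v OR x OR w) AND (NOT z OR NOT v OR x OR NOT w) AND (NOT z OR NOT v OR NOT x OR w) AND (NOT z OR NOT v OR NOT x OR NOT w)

Yes, they are equivalent — the two output columns agree on all 16 assignments:
z | v | x | w | Expression 1 | Expression 2
-------------------------------------------
0 | 0 | 0 | 0 | 0 | 0
0 | 0 | 0 | 1 | 0 | 0
0 | 0 | 1 | 0 | 1 | 1
0 | 0 | 1 | 1 | 1 | 1
0 | 1 | 0 | 0 | 1 | 1
0 | 1 | 0 | 1 | 1 | 1
0 | 1 | 1 | 0 | 1 | 1
0 | 1 | 1 | 1 | 1 | 1
1 | 0 | 0 | 0 | 1 | 1
1 | 0 | 0 | 1 | 1 | 1
1 | 0 | 1 | 0 | 0 | 0
1 | 0 | 1 | 1 | 0 | 0
1 | 1 | 0 | 0 | 0 | 0
1 | 1 | 0 | 1 | 0 | 0
1 | 1 | 1 | 0 | 0 | 0
1 | 1 | 1 | 1 | 0 | 0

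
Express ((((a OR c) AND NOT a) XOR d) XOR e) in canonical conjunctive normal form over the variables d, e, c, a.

(d OR e OR c OR a) AND (d OR e OR c OR NOT a) AND (d OR e OR NOT c OR NOT a) AND (d OR NOT e OR NOT c OR a) AND (NOT d OR e OR NOT c OR a) AND (NOT d OR NOT e OR c OR a) AND (NOT d OR NOT e OR c OR NOT a) AND (NOT d OR NOT e OR NOT c OR NOT a)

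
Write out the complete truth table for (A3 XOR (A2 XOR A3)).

A3 | A2 | Output
----------------
0 | 0 | 0
0 | 1 | 1
1 | 0 | 0
1 | 1 | 1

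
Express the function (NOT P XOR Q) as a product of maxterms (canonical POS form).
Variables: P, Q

ΠM(1, 2) = (P OR NOT Q) AND (NOT P OR Q)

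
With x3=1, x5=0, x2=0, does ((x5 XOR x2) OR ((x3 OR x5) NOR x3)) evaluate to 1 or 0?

Substituting: ((0 XOR 0) OR ((1 OR 0) NOR 1))
= 0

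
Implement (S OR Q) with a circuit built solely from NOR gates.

((S NOR Q) NOR (S NOR Q))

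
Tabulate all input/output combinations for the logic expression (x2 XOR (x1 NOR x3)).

x1 | x3 | x2 | Output
---------------------
0 | 0 | 0 | 1
0 | 0 | 1 | 0
0 | 1 | 0 | 0
0 | 1 | 1 | 1
1 | 0 | 0 | 0
1 | 0 | 1 | 1
1 | 1 | 0 | 0
1 | 1 | 1 | 1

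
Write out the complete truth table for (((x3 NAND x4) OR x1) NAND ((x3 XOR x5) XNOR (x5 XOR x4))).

x1 | x3 | x4 | x5 | Output
--------------------------
0 | 0 | 0 | 0 | 0
0 | 0 | 0 | 1 | 0
0 | 0 | 1 | 0 | 1
0 | 0 | 1 | 1 | 1
0 | 1 | 0 | 0 | 1
0 | 1 | 0 | 1 | 1
0 | 1 | 1 | 0 | 1
0 | 1 | 1 | 1 | 1
1 | 0 | 0 | 0 | 0
1 | 0 | 0 | 1 | 0
1 | 0 | 1 | 0 | 1
1 | 0 | 1 | 1 | 1
1 | 1 | 0 | 0 | 1
1 | 1 | 0 | 1 | 1
1 | 1 | 1 | 0 | 0
1 | 1 | 1 | 1 | 0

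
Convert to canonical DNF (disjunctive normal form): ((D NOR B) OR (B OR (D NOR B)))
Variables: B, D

(NOT B AND NOT D) OR (B AND NOT D) OR (B AND D)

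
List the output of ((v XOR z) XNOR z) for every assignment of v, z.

v | z | Output
--------------
0 | 0 | 1
0 | 1 | 1
1 | 0 | 0
1 | 1 | 0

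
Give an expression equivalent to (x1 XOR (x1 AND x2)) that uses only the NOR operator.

((((x1 NOR ((x1 NOR x1) NOR (x2 NOR x2))) NOR (x1 NOR ((x1 NOR x1) NOR (x2 NOR x2)))) NOR ((x1 NOR ((x1 NOR x1) NOR (x2 NOR x2))) NOR (x1 NOR ((x1 NOR x1) NOR (x2 NOR x2))))) NOR ((((x1 NOR x1) NOR (((x1 NOR x1) NOR (x2 NOR x2)) NOR ((x1 NOR x1) NOR (x2 NOR x2)))) NOR ((x1 NOR x1) NOR (((x1 NOR x1) NOR (x2 NOR x2)) NOR ((x1 NOR x1) NOR (x2 NOR x2))))) NOR (((x1 NOR x1) NOR (((x1 NOR x1) NOR (x2 NOR x2)) NOR ((x1 NOR x1) NOR (x2 NOR x2)))) NOR ((x1 NOR x1) NOR (((x1 NOR x1) NOR (x2 NOR x2)) NOR ((x1 NOR x1) NOR (x2 NOR x2)))))))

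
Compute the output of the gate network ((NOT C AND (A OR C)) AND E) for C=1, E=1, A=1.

Substituting: ((NOT 1 AND (1 OR 1)) AND 1)
= 0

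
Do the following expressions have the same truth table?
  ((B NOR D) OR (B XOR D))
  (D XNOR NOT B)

No. Counterexample: with D=0, B=0, Expression 1 = 1 but Expression 2 = 0.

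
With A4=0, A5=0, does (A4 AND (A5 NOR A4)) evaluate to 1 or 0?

Substituting: (0 AND (0 NOR 0))
= 0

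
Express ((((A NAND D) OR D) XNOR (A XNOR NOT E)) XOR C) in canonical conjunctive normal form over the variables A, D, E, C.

(A OR D OR E OR C) AND (A OR D OR NOT E OR NOT C) AND (A OR NOT D OR E OR C) AND (A OR NOT D OR NOT E OR NOT C) AND (NOT A OR D OR E OR NOT C) AND (NOT A OR D OR NOT E OR C) AND (NOT A OR NOT D OR E OR NOT C) AND (NOT A OR NOT D OR NOT E OR C)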